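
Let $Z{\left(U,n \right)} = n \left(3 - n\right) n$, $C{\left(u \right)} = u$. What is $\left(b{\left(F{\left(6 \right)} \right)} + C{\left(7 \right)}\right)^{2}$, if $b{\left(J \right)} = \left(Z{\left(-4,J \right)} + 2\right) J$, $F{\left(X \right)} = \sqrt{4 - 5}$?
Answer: $35 - 12 i \approx 35.0 - 12.0 i$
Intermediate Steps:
$Z{\left(U,n \right)} = n^{2} \left(3 - n\right)$
$F{\left(X \right)} = i$ ($F{\left(X \right)} = \sqrt{-1} = i$)
$b{\left(J \right)} = J \left(2 + J^{2} \left(3 - J\right)\right)$ ($b{\left(J \right)} = \left(J^{2} \left(3 - J\right) + 2\right) J = \left(2 + J^{2} \left(3 - J\right)\right) J = J \left(2 + J^{2} \left(3 - J\right)\right)$)
$\left(b{\left(F{\left(6 \right)} \right)} + C{\left(7 \right)}\right)^{2} = \left(- i \left(-2 + i^{2} \left(-3 + i\right)\right) + 7\right)^{2} = \left(- i \left(-2 - \left(-3 + i\right)\right) + 7\right)^{2} = \left(- i \left(-2 + \left(3 - i\right)\right) + 7\right)^{2} = \left(- i \left(1 - i\right) + 7\right)^{2} = \left(7 - i \left(1 - i\right)\right)^{2}$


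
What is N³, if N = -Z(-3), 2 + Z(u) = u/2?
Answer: 343/8 ≈ 42.875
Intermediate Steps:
Z(u) = -2 + u/2
N = 7/2 (N = -(-2 + (½)*(-3)) = -(-2 - 3/2) = -1*(-7/2) = 7/2 ≈ 3.5000)
N³ = (7/2)³ = 343/8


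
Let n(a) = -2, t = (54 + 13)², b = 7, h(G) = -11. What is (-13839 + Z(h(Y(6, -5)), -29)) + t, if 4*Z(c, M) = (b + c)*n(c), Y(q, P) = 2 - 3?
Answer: -9348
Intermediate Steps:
Y(q, P) = -1
t = 4489 (t = 67² = 4489)
Z(c, M) = -7/2 - c/2 (Z(c, M) = ((7 + c)*(-2))/4 = (-14 - 2*c)/4 = -7/2 - c/2)
(-13839 + Z(h(Y(6, -5)), -29)) + t = (-13839 + (-7/2 - ½*(-11))) + 4489 = (-13839 + (-7/2 + 11/2)) + 4489 = (-13839 + 2) + 4489 = -13837 + 4489 = -9348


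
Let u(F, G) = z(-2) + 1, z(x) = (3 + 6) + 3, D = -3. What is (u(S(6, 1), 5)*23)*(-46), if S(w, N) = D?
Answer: -13754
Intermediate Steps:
S(w, N) = -3
z(x) = 12 (z(x) = 9 + 3 = 12)
u(F, G) = 13 (u(F, G) = 12 + 1 = 13)
(u(S(6, 1), 5)*23)*(-46) = (13*23)*(-46) = 299*(-46) = -13754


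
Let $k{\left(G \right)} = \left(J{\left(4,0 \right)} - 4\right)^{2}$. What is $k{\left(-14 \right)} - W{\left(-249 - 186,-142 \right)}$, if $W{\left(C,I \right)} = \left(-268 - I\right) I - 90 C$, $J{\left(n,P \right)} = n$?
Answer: $-57042$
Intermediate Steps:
$W{\left(C,I \right)} = - 90 C + I \left(-268 - I\right)$ ($W{\left(C,I \right)} = I \left(-268 - I\right) - 90 C = - 90 C + I \left(-268 - I\right)$)
$k{\left(G \right)} = 0$ ($k{\left(G \right)} = \left(4 - 4\right)^{2} = 0^{2} = 0$)
$k{\left(-14 \right)} - W{\left(-249 - 186,-142 \right)} = 0 - \left(- \left(-142\right)^{2} - -38056 - 90 \left(-249 - 186\right)\right) = 0 - \left(\left(-1\right) 20164 + 38056 - -39150\right) = 0 - \left(-20164 + 38056 + 39150\right) = 0 - 57042 = -57042$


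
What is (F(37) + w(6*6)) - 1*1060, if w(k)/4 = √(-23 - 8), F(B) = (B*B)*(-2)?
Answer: -3798 + 4*I*√31 ≈ -3798.0 + 22.271*I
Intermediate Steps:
F(B) = -2*B² (F(B) = B²*(-2) = -2*B²)
w(k) = 4*I*√31 (w(k) = 4*√(-23 - 8) = 4*√(-31) = 4*(I*√31) = 4*I*√31)
(F(37) + w(6*6)) - 1*1060 = (-2*37² + 4*I*√31) - 1*1060 = (-2*1369 + 4*I*√31) - 1060 = (-2738 + 4*I*√31) - 1060 = -3798 + 4*I*√31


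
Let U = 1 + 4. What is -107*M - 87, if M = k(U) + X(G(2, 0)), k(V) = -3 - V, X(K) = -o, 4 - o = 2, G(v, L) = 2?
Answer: 983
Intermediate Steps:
o = 2 (o = 4 - 1*2 = 4 - 2 = 2)
U = 5
X(K) = -2 (X(K) = -1*2 = -2)
M = -10 (M = (-3 - 1*5) - 2 = (-3 - 5) - 2 = -8 - 2 = -10)
-107*M - 87 = -107*(-10) - 87 = 1070 - 87 = 983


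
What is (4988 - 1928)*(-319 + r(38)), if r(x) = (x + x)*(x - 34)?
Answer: -45900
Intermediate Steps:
r(x) = 2*x*(-34 + x) (r(x) = (2*x)*(-34 + x) = 2*x*(-34 + x))
(4988 - 1928)*(-319 + r(38)) = (4988 - 1928)*(-319 + 2*38*(-34 + 38)) = 3060*(-319 + 2*38*4) = 3060*(-319 + 304) = 3060*(-15) = -45900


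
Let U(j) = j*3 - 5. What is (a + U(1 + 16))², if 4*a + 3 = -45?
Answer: 1156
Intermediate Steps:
U(j) = -5 + 3*j (U(j) = 3*j - 5 = -5 + 3*j)
a = -12 (a = -¾ + (¼)*(-45) = -¾ - 45/4 = -12)
(a + U(1 + 16))² = (-12 + (-5 + 3*(1 + 16)))² = (-12 + (-5 + 3*17))² = (-12 + (-5 + 51))² = (-12 + 46)² = 34² = 1156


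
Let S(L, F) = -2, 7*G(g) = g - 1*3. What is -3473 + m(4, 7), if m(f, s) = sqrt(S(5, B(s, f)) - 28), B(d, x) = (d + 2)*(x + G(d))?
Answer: -3473 + I*sqrt(30) ≈ -3473.0 + 5.4772*I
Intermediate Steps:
G(g) = -3/7 + g/7 (G(g) = (g - 1*3)/7 = (g - 3)/7 = (-3 + g)/7 = -3/7 + g/7)
B(d, x) = (2 + d)*(-3/7 + x + d/7) (B(d, x) = (d + 2)*(x + (-3/7 + d/7)) = (2 + d)*(-3/7 + x + d/7))
m(f, s) = I*sqrt(30) (m(f, s) = sqrt(-2 - 28) = sqrt(-30) = I*sqrt(30))
-3473 + m(4, 7) = -3473 + I*sqrt(30)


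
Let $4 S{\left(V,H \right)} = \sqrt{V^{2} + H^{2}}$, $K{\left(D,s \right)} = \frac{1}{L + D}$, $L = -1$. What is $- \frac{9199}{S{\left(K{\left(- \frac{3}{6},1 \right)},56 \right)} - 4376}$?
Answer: $\frac{1449173664}{689370479} + \frac{55194 \sqrt{7057}}{689370479} \approx 2.1089$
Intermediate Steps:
$K{\left(D,s \right)} = \frac{1}{-1 + D}$
$S{\left(V,H \right)} = \frac{\sqrt{H^{2} + V^{2}}}{4}$ ($S{\left(V,H \right)} = \frac{\sqrt{V^{2} + H^{2}}}{4} = \frac{\sqrt{H^{2} + V^{2}}}{4}$)
$- \frac{9199}{S{\left(K{\left(- \frac{3}{6},1 \right)},56 \right)} - 4376} = - \frac{9199}{\frac{\sqrt{56^{2} + \left(\frac{1}{-1 - \frac{3}{6}}\right)^{2}}}{4} - 4376} = - \frac{9199}{\frac{\sqrt{3136 + \left(\frac{1}{-1 - \frac{1}{2}}\right)^{2}}}{4} - 4376} = - \frac{9199}{\frac{\sqrt{3136 + \left(\frac{1}{- \frac{3}{2}}\right)^{2}}}{4} - 4376} = - \frac{9199}{\frac{\sqrt{3136 + \left(- \frac{2}{3}\right)^{2}}}{4} - 4376} = - \frac{9199}{\frac{\sqrt{3136 + \frac{4}{9}}}{4} - 4376} = - \frac{9199}{\frac{\sqrt{\frac{28228}{9}}}{4} - 4376} = - \frac{9199}{\frac{\frac{2}{3} \sqrt{7057}}{4} - 4376} = - \frac{9199}{\frac{\sqrt{7057}}{6} - 4376} = - \frac{9199}{-4376 + \frac{\sqrt{7057}}{6}}$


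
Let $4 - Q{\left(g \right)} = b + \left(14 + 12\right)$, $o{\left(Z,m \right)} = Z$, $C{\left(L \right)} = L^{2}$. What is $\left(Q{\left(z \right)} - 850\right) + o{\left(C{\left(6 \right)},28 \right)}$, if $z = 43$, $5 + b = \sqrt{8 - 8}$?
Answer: $-831$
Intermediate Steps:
$b = -5$ ($b = -5 + \sqrt{8 - 8} = -5 + \sqrt{0} = -5 + 0 = -5$)
$Q{\left(g \right)} = -17$ ($Q{\left(g \right)} = 4 - \left(-5 + \left(14 + 12\right)\right) = 4 - \left(-5 + 26\right) = 4 - 21 = -17$)
$\left(Q{\left(z \right)} - 850\right) + o{\left(C{\left(6 \right)},28 \right)} = \left(-17 - 850\right) + 6^{2} = -867 + 36 = -831$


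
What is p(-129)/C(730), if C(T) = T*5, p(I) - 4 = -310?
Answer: -153/1825 ≈ -0.083836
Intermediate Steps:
p(I) = -306 (p(I) = 4 - 310 = -306)
C(T) = 5*T
p(-129)/C(730) = -306/(5*730) = -306/3650 = -306*1/3650 = -153/1825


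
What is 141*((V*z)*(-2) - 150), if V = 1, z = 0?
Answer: -21150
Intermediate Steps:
141*((V*z)*(-2) - 150) = 141*((1*0)*(-2) - 150) = 141*(0*(-2) - 150) = 141*(0 - 150) = 141*(-150) = -21150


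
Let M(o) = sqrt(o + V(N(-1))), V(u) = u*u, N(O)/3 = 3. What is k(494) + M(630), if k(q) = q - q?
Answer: 3*sqrt(79) ≈ 26.665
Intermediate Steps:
N(O) = 9 (N(O) = 3*3 = 9)
V(u) = u**2
k(q) = 0
M(o) = sqrt(81 + o) (M(o) = sqrt(o + 9**2) = sqrt(o + 81) = sqrt(81 + o))
k(494) + M(630) = 0 + sqrt(81 + 630) = 0 + sqrt(711) = 0 + 3*sqrt(79) = 3*sqrt(79)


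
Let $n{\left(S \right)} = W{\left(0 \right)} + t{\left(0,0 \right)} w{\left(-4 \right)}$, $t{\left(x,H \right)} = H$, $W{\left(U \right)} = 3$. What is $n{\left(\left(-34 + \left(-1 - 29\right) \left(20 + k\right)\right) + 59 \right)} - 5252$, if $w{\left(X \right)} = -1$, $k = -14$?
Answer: $-5249$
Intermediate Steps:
$n{\left(S \right)} = 3$ ($n{\left(S \right)} = 3 + 0 \left(-1\right) = 3 + 0 = 3$)
$n{\left(\left(-34 + \left(-1 - 29\right) \left(20 + k\right)\right) + 59 \right)} - 5252 = 3 - 5252 = -5249$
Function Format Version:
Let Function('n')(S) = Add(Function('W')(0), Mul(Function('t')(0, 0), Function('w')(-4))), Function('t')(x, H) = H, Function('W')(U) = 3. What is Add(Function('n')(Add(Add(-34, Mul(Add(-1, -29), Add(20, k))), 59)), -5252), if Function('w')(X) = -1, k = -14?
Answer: -5249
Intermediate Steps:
Function('n')(S) = 3 (Function('n')(S) = Add(3, Mul(0, -1)) = Add(3, 0) = 3)
Add(Function('n')(Add(Add(-34, Mul(Add(-1, -29), Add(20, k))), 59)), -5252) = Add(3, -5252) = -5249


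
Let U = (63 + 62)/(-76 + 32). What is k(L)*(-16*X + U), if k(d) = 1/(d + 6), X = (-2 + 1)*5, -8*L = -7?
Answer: 1358/121 ≈ 11.223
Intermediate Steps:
L = 7/8 (L = -1/8*(-7) = 7/8 ≈ 0.87500)
X = -5 (X = -1*5 = -5)
U = -125/44 (U = 125/(-44) = 125*(-1/44) = -125/44 ≈ -2.8409)
k(d) = 1/(6 + d)
k(L)*(-16*X + U) = (-16*(-5) - 125/44)/(6 + 7/8) = (80 - 125/44)/(55/8) = (8/55)*(3395/44) = 1358/121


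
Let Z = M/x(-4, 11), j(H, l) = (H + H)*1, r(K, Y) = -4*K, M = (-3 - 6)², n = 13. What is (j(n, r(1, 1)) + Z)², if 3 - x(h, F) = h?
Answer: 69169/49 ≈ 1411.6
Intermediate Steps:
x(h, F) = 3 - h
M = 81 (M = (-9)² = 81)
j(H, l) = 2*H (j(H, l) = (2*H)*1 = 2*H)
Z = 81/7 (Z = 81/(3 - 1*(-4)) = 81/(3 + 4) = 81/7 ≈ 11.571)
(j(n, r(1, 1)) + Z)² = (2*13 + 81/7)² = (26 + 81/7)² = (263/7)² = 69169/49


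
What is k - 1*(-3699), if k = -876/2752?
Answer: 2544693/688 ≈ 3698.7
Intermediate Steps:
k = -219/688 (k = -876*1/2752 = -219/688 ≈ -0.31831)
k - 1*(-3699) = -219/688 - 1*(-3699) = -219/688 + 3699 = 2544693/688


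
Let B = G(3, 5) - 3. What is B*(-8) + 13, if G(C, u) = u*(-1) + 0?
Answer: 77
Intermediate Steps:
G(C, u) = -u (G(C, u) = -u + 0 = -u)
B = -8 (B = -1*5 - 3 = -5 - 3 = -8)
B*(-8) + 13 = -8*(-8) + 13 = 64 + 13 = 77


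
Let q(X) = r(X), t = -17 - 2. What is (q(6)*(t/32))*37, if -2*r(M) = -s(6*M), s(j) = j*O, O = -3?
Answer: 18981/16 ≈ 1186.3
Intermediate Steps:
s(j) = -3*j (s(j) = j*(-3) = -3*j)
t = -19
r(M) = -9*M (r(M) = -(-1)*(-18*M)/2 = -9*M)
q(X) = -9*X
(q(6)*(t/32))*37 = ((-9*6)*(-19/32))*37 = -(-1026)/32*37 = -54*(-19/32)*37 = (513/16)*37 = 18981/16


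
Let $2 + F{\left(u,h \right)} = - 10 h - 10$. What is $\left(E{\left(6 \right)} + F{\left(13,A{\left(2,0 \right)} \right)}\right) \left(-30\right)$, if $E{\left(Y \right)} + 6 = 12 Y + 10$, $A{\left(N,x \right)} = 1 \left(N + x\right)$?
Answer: $-1320$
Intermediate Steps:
$A{\left(N,x \right)} = N + x$
$F{\left(u,h \right)} = -12 - 10 h$ ($F{\left(u,h \right)} = -2 - \left(10 + 10 h\right) = -12 - 10 h$)
$E{\left(Y \right)} = 4 + 12 Y$ ($E{\left(Y \right)} = -6 + \left(12 Y + 10\right) = -6 + \left(10 + 12 Y\right) = 4 + 12 Y$)
$\left(E{\left(6 \right)} + F{\left(13,A{\left(2,0 \right)} \right)}\right) \left(-30\right) = \left(\left(4 + 12 \cdot 6\right) - \left(12 + 10 \left(2 + 0\right)\right)\right) \left(-30\right) = \left(\left(4 + 72\right) - 32\right) \left(-30\right) = \left(76 - 32\right) \left(-30\right) = 44 \left(-30\right) = -1320$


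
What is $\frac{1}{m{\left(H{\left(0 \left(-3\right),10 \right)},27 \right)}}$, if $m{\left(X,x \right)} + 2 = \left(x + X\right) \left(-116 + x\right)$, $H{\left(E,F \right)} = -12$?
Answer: $- \frac{1}{1337} \approx -0.00074794$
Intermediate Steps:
$m{\left(X,x \right)} = -2 + \left(-116 + x\right) \left(X + x\right)$ ($m{\left(X,x \right)} = -2 + \left(x + X\right) \left(-116 + x\right) = -2 + \left(X + x\right) \left(-116 + x\right) = -2 + \left(-116 + x\right) \left(X + x\right)$)
$\frac{1}{m{\left(H{\left(0 \left(-3\right),10 \right)},27 \right)}} = \frac{1}{-2 + 27^{2} - -1392 - 3132 - 324} = \frac{1}{-2 + 729 + 1392 - 3132 - 324} = \frac{1}{-1337} = - \frac{1}{1337}$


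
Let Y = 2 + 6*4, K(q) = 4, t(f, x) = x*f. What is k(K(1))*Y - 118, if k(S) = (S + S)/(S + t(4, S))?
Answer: -538/5 ≈ -107.60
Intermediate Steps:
t(f, x) = f*x
k(S) = ⅖ (k(S) = (S + S)/(S + 4*S) = (2*S)/((5*S)) = (2*S)*(1/(5*S)) = ⅖)
Y = 26 (Y = 2 + 24 = 26)
k(K(1))*Y - 118 = (⅖)*26 - 118 = 52/5 - 118 = -538/5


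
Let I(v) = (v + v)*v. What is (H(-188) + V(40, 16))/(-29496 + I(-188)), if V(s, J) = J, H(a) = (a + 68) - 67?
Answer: -9/2168 ≈ -0.0041513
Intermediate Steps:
H(a) = 1 + a (H(a) = (68 + a) - 67 = 1 + a)
I(v) = 2*v**2 (I(v) = (2*v)*v = 2*v**2)
(H(-188) + V(40, 16))/(-29496 + I(-188)) = ((1 - 188) + 16)/(-29496 + 2*(-188)**2) = (-187 + 16)/(-29496 + 2*35344) = -171/(-29496 + 70688) = -171/41192 = -171*1/41192 = -9/2168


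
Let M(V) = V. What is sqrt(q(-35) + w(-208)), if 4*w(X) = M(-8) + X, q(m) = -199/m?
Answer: I*sqrt(59185)/35 ≈ 6.9509*I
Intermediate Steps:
w(X) = -2 + X/4 (w(X) = (-8 + X)/4 = -2 + X/4)
sqrt(q(-35) + w(-208)) = sqrt(-199/(-35) + (-2 + (1/4)*(-208))) = sqrt(-199*(-1/35) + (-2 - 52)) = sqrt(199/35 - 54) = sqrt(-1691/35) = I*sqrt(59185)/35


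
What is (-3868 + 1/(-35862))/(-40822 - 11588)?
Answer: 138714217/1879527420 ≈ 0.073803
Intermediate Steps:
(-3868 + 1/(-35862))/(-40822 - 11588) = (-3868 - 1/35862)/(-52410) = -138714217/35862*(-1/52410) = 138714217/1879527420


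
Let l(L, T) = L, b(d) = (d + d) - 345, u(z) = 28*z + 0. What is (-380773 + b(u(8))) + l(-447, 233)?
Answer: -381117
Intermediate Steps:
u(z) = 28*z
b(d) = -345 + 2*d (b(d) = 2*d - 345 = -345 + 2*d)
(-380773 + b(u(8))) + l(-447, 233) = (-380773 + (-345 + 2*(28*8))) - 447 = (-380773 + (-345 + 2*224)) - 447 = (-380773 + (-345 + 448)) - 447 = (-380773 + 103) - 447 = -380670 - 447 = -381117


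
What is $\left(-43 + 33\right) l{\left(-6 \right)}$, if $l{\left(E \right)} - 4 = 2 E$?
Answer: $80$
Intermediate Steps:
$l{\left(E \right)} = 4 + 2 E$
$\left(-43 + 33\right) l{\left(-6 \right)} = \left(-43 + 33\right) \left(4 + 2 \left(-6\right)\right) = - 10 \left(4 - 12\right) = \left(-10\right) \left(-8\right) = 80$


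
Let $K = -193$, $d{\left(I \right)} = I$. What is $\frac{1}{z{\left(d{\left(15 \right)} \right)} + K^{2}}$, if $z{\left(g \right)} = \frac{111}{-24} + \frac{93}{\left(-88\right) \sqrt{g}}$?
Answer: $\frac{721051100}{26855097561121} + \frac{1364 \sqrt{15}}{26855097561121} \approx 2.685 \cdot 10^{-5}$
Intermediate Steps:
$z{\left(g \right)} = - \frac{37}{8} - \frac{93}{88 \sqrt{g}}$ ($z{\left(g \right)} = 111 \left(- \frac{1}{24}\right) + 93 \left(- \frac{1}{88 \sqrt{g}}\right) = - \frac{37}{8} - \frac{93}{88 \sqrt{g}}$)
$\frac{1}{z{\left(d{\left(15 \right)} \right)} + K^{2}} = \frac{1}{\left(- \frac{37}{8} - \frac{93}{88 \sqrt{15}}\right) + \left(-193\right)^{2}} = \frac{1}{\left(- \frac{37}{8} - \frac{93 \frac{\sqrt{15}}{15}}{88}\right) + 37249} = \frac{1}{\left(- \frac{37}{8} - \frac{31 \sqrt{15}}{440}\right) + 37249} = \frac{1}{\frac{297955}{8} - \frac{31 \sqrt{15}}{440}}$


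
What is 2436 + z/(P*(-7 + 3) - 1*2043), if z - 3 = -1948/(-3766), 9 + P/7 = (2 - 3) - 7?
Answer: 7187803573/2950661 ≈ 2436.0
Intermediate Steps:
P = -119 (P = -63 + 7*((2 - 3) - 7) = -63 + 7*(-1 - 7) = -63 + 7*(-8) = -63 - 56 = -119)
z = 6623/1883 (z = 3 - 1948/(-3766) = 3 - 1948*(-1/3766) = 3 + 974/1883 = 6623/1883 ≈ 3.5173)
2436 + z/(P*(-7 + 3) - 1*2043) = 2436 + 6623/(1883*(-119*(-7 + 3) - 1*2043)) = 2436 + 6623/(1883*(-119*(-4) - 2043)) = 2436 + 6623/(1883*(476 - 2043)) = 2436 + (6623/1883)/(-1567) = 2436 + (6623/1883)*(-1/1567) = 2436 - 6623/2950661 = 7187803573/2950661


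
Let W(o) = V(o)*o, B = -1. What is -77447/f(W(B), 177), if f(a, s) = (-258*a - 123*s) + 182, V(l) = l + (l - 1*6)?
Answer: 77447/23653 ≈ 3.2743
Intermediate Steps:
V(l) = -6 + 2*l (V(l) = l + (l - 6) = l + (-6 + l) = -6 + 2*l)
W(o) = o*(-6 + 2*o) (W(o) = (-6 + 2*o)*o = o*(-6 + 2*o))
f(a, s) = 182 - 258*a - 123*s
-77447/f(W(B), 177) = -77447/(182 - 516*(-1)*(-3 - 1) - 123*177) = -77447/(182 - 516*(-1)*(-4) - 21771) = -77447/(182 - 258*8 - 21771) = -77447/(182 - 2064 - 21771) = -77447/(-23653) = -77447*(-1/23653) = 77447/23653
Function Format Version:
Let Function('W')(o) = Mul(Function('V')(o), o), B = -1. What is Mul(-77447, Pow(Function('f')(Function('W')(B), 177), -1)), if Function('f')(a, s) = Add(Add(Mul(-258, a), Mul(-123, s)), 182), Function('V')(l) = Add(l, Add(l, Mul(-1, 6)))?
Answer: Rational(77447, 23653) ≈ 3.2743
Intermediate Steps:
Function('V')(l) = Add(-6, Mul(2, l)) (Function('V')(l) = Add(l, Add(l, -6)) = Add(l, Add(-6, l)) = Add(-6, Mul(2, l)))
Function('W')(o) = Mul(o, Add(-6, Mul(2, o))) (Function('W')(o) = Mul(Add(-6, Mul(2, o)), o) = Mul(o, Add(-6, Mul(2, o))))
Function('f')(a, s) = Add(182, Mul(-258, a), Mul(-123, s))
Mul(-77447, Pow(Function('f')(Function('W')(B), 177), -1)) = Mul(-77447, Pow(Add(182, Mul(-258, Mul(2, -1, Add(-3, -1))), Mul(-123, 177)), -1)) = Mul(-77447, Pow(Add(182, Mul(-258, Mul(2, -1, -4)), -21771), -1)) = Mul(-77447, Pow(Add(182, Mul(-258, 8), -21771), -1)) = Mul(-77447, Pow(Add(182, -2064, -21771), -1)) = Mul(-77447, Pow(-23653, -1)) = Mul(-77447, Rational(-1, 23653)) = Rational(77447, 23653)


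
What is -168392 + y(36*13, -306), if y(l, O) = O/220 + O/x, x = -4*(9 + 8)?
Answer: -9261389/55 ≈ -1.6839e+5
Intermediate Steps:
x = -68 (x = -4*17 = -68)
y(l, O) = -19*O/1870 (y(l, O) = O/220 + O/(-68) = O*(1/220) + O*(-1/68) = O/220 - O/68 = -19*O/1870)
-168392 + y(36*13, -306) = -168392 - 19/1870*(-306) = -168392 + 171/55 = -9261389/55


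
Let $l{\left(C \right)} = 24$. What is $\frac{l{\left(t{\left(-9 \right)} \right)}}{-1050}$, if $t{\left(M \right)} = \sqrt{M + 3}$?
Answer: $- \frac{4}{175} \approx -0.022857$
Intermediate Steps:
$t{\left(M \right)} = \sqrt{3 + M}$
$\frac{l{\left(t{\left(-9 \right)} \right)}}{-1050} = \frac{24}{-1050} = 24 \left(- \frac{1}{1050}\right) = - \frac{4}{175}$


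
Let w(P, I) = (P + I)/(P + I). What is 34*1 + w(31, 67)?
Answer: 35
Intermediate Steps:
w(P, I) = 1 (w(P, I) = (I + P)/(I + P) = 1)
34*1 + w(31, 67) = 34*1 + 1 = 34 + 1 = 35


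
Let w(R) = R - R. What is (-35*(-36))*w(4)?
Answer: 0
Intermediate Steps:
w(R) = 0
(-35*(-36))*w(4) = -35*(-36)*0 = 1260*0 = 0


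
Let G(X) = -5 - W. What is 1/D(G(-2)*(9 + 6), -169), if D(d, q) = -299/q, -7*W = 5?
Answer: 13/23 ≈ 0.56522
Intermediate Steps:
W = -5/7 (W = -⅐*5 = -5/7 ≈ -0.71429)
G(X) = -30/7 (G(X) = -5 - 1*(-5/7) = -5 + 5/7 = -30/7)
1/D(G(-2)*(9 + 6), -169) = 1/(-299/(-169)) = 1/(-299*(-1/169)) = 1/(23/13) = 13/23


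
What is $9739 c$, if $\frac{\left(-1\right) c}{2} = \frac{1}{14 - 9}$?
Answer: $- \frac{19478}{5} \approx -3895.6$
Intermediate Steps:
$c = - \frac{2}{5}$ ($c = - \frac{2}{14 - 9} = - \frac{2}{5} \approx -0.4$)
$9739 c = 9739 \left(- \frac{2}{5}\right) = - \frac{19478}{5}$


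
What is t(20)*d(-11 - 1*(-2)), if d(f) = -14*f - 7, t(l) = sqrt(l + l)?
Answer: 238*sqrt(10) ≈ 752.62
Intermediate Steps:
t(l) = sqrt(2)*sqrt(l) (t(l) = sqrt(2*l) = sqrt(2)*sqrt(l))
d(f) = -7 - 14*f
t(20)*d(-11 - 1*(-2)) = (sqrt(2)*sqrt(20))*(-7 - 14*(-11 - 1*(-2))) = (sqrt(2)*(2*sqrt(5)))*(-7 - 14*(-11 + 2)) = (2*sqrt(10))*(-7 - 14*(-9)) = (2*sqrt(10))*(-7 + 126) = (2*sqrt(10))*119 = 238*sqrt(10)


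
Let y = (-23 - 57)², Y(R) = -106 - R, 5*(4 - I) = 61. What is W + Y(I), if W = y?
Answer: 31511/5 ≈ 6302.2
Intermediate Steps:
I = -41/5 (I = 4 - ⅕*61 = 4 - 61/5 = -41/5 ≈ -8.2000)
y = 6400 (y = (-80)² = 6400)
W = 6400
W + Y(I) = 6400 + (-106 - 1*(-41/5)) = 6400 + (-106 + 41/5) = 6400 - 489/5 = 31511/5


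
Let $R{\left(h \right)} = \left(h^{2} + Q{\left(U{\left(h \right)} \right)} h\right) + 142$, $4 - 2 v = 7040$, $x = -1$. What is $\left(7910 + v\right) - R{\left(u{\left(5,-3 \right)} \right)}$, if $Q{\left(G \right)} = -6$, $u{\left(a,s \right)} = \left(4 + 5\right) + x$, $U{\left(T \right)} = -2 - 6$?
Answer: $4234$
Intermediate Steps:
$v = -3518$ ($v = 2 - 3520 = -3518$)
$U{\left(T \right)} = -8$ ($U{\left(T \right)} = -2 - 6 = -8$)
$u{\left(a,s \right)} = 8$ ($u{\left(a,s \right)} = \left(4 + 5\right) - 1 = 9 - 1 = 8$)
$R{\left(h \right)} = 142 + h^{2} - 6 h$ ($R{\left(h \right)} = \left(h^{2} - 6 h\right) + 142 = 142 + h^{2} - 6 h$)
$\left(7910 + v\right) - R{\left(u{\left(5,-3 \right)} \right)} = \left(7910 - 3518\right) - \left(142 + 8^{2} - 48\right) = 4392 - \left(142 + 64 - 48\right) = 4392 - 158 = 4234$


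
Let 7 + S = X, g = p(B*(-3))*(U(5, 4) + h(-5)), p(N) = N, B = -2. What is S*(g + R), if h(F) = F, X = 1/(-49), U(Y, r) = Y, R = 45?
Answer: -15480/49 ≈ -315.92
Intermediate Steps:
X = -1/49 ≈ -0.020408
g = 0 (g = (-2*(-3))*(5 - 5) = 6*0 = 0)
S = -344/49 (S = -7 - 1/49 = -344/49 ≈ -7.0204)
S*(g + R) = -344*(0 + 45)/49 = -344/49*45 = -15480/49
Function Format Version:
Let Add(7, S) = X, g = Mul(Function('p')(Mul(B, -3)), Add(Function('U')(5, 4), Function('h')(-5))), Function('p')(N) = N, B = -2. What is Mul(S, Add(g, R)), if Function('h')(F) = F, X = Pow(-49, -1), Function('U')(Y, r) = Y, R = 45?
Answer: Rational(-15480, 49) ≈ -315.92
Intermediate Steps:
X = Rational(-1, 49) ≈ -0.020408
g = 0 (g = Mul(Mul(-2, -3), Add(5, -5)) = Mul(6, 0) = 0)
S = Rational(-344, 49) (S = Add(-7, Rational(-1, 49)) = Rational(-344, 49) ≈ -7.0204)
Mul(S, Add(g, R)) = Mul(Rational(-344, 49), Add(0, 45)) = Mul(Rational(-344, 49), 45) = Rational(-15480, 49)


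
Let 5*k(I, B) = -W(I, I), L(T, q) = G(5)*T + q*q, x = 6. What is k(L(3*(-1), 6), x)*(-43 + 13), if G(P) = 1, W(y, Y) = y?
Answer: 198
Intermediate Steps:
L(T, q) = T + q² (L(T, q) = 1*T + q*q = T + q²)
k(I, B) = -I/5 (k(I, B) = (-I)/5 = -I/5)
k(L(3*(-1), 6), x)*(-43 + 13) = (-(3*(-1) + 6²)/5)*(-43 + 13) = -(-3 + 36)/5*(-30) = -⅕*33*(-30) = -33/5*(-30) = 198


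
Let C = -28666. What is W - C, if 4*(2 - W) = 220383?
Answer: -105711/4 ≈ -26428.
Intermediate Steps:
W = -220375/4 (W = 2 - ¼*220383 = 2 - 220383/4 = -220375/4 ≈ -55094.)
W - C = -220375/4 - 1*(-28666) = -220375/4 + 28666 = -105711/4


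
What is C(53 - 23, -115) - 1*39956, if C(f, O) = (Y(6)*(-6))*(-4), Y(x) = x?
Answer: -39812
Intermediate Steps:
C(f, O) = 144 (C(f, O) = (6*(-6))*(-4) = -36*(-4) = 144)
C(53 - 23, -115) - 1*39956 = 144 - 1*39956 = 144 - 39956 = -39812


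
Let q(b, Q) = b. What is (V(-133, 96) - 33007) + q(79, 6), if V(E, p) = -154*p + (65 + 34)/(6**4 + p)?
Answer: -22138335/464 ≈ -47712.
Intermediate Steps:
V(E, p) = -154*p + 99/(1296 + p)
(V(-133, 96) - 33007) + q(79, 6) = (11*(9 - 18144*96 - 14*96**2)/(1296 + 96) - 33007) + 79 = (11*(9 - 1741824 - 14*9216)/1392 - 33007) + 79 = (11*(1/1392)*(9 - 1741824 - 129024) - 33007) + 79 = (11*(1/1392)*(-1870839) - 33007) + 79 = (-6859743/464 - 33007) + 79 = -22174991/464 + 79 = -22138335/464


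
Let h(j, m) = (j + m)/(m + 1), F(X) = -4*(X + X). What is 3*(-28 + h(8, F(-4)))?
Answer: -884/11 ≈ -80.364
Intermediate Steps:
F(X) = -8*X
h(j, m) = (j + m)/(1 + m)
3*(-28 + h(8, F(-4))) = 3*(-28 + (8 - 8*(-4))/(1 - 8*(-4))) = 3*(-28 + (8 + 32)/(1 + 32)) = 3*(-28 + 40/33) = 3*(-884/33) = -884/11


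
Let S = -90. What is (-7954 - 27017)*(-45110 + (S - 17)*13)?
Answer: 1626186471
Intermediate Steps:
(-7954 - 27017)*(-45110 + (S - 17)*13) = (-7954 - 27017)*(-45110 + (-90 - 17)*13) = -34971*(-45110 - 107*13) = -34971*(-45110 - 1391) = -34971*(-46501) = 1626186471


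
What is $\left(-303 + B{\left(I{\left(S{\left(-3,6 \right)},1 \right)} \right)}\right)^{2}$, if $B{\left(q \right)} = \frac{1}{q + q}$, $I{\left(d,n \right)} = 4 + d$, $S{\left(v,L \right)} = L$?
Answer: $\frac{36711481}{400} \approx 91779.0$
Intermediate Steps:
$B{\left(q \right)} = \frac{1}{2 q}$
$\left(-303 + B{\left(I{\left(S{\left(-3,6 \right)},1 \right)} \right)}\right)^{2} = \left(-303 + \frac{1}{2 \left(4 + 6\right)}\right)^{2} = \left(-303 + \frac{1}{2 \cdot 10}\right)^{2} = \left(-303 + \frac{1}{2} \cdot \frac{1}{10}\right)^{2} = \left(-303 + \frac{1}{20}\right)^{2} = \left(- \frac{6059}{20}\right)^{2} = \frac{36711481}{400}$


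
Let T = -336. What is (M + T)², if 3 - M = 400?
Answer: 537289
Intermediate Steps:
M = -397 (M = 3 - 1*400 = 3 - 400 = -397)
(M + T)² = (-397 - 336)² = (-733)² = 537289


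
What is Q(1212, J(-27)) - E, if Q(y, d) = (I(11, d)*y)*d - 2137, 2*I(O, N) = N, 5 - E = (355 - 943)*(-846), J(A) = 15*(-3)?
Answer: 1722456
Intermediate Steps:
J(A) = -45
E = -497443 (E = 5 - (355 - 943)*(-846) = 5 - (-588)*(-846) = 5 - 1*497448 = 5 - 497448 = -497443)
I(O, N) = N/2
Q(y, d) = -2137 + y*d²/2 (Q(y, d) = ((d/2)*y)*d - 2137 = (d*y/2)*d - 2137 = y*d²/2 - 2137 = -2137 + y*d²/2)
Q(1212, J(-27)) - E = (-2137 + (½)*1212*(-45)²) - 1*(-497443) = (-2137 + (½)*1212*2025) + 497443 = (-2137 + 1227150) + 497443 = 1225013 + 497443 = 1722456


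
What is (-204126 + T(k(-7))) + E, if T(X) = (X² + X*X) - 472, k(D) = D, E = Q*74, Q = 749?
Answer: -149074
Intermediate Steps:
E = 55426 (E = 749*74 = 55426)
T(X) = -472 + 2*X² (T(X) = (X² + X²) - 472 = 2*X² - 472 = -472 + 2*X²)
(-204126 + T(k(-7))) + E = (-204126 + (-472 + 2*(-7)²)) + 55426 = (-204126 + (-472 + 2*49)) + 55426 = (-204126 + (-472 + 98)) + 55426 = (-204126 - 374) + 55426 = -204500 + 55426 = -149074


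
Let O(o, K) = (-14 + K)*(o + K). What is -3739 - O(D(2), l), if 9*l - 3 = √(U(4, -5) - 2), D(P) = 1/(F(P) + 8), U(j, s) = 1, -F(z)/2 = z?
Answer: -1208849/324 + 157*I/108 ≈ -3731.0 + 1.4537*I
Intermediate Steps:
F(z) = -2*z
D(P) = 1/(8 - 2*P) (D(P) = 1/(-2*P + 8) = 1/(8 - 2*P))
l = ⅓ + I/9 (l = ⅓ + √(1 - 2)/9 = ⅓ + √(-1)/9 = ⅓ + I/9 ≈ 0.33333 + 0.11111*I)
O(o, K) = (-14 + K)*(K + o)
-3739 - O(D(2), l) = -3739 - ((⅓ + I/9)² - 14*(⅓ + I/9) - (-14)/(-8 + 2*2) + (⅓ + I/9)*(-1/(-8 + 2*2))) = -3739 - ((⅓ + I/9)² + (-14/3 - 14*I/9) - (-14)/(-8 + 4) + (⅓ + I/9)*(-1/(-8 + 4))) = -3739 - ((⅓ + I/9)² + (-14/3 - 14*I/9) - (-14)/(-4) + (⅓ + I/9)*(-1/(-4))) = -3739 - ((⅓ + I/9)² + (-14/3 - 14*I/9) - (-14)*(-1)/4 + (⅓ + I/9)*(-1*(-¼))) = -3739 - ((⅓ + I/9)² + (-14/3 - 14*I/9) - 14*¼ + (⅓ + I/9)*(¼)) = -3739 - ((⅓ + I/9)² + (-14/3 - 14*I/9) - 7/2 + (1/12 + I/36)) = -3739 - (-97/12 + (⅓ + I/9)² - 55*I/36) = -3739 + (97/12 - (⅓ + I/9)² + 55*I/36) = -44771/12 - (⅓ + I/9)² + 55*I/36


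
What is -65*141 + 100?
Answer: -9065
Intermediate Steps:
-65*141 + 100 = -9165 + 100 = -9065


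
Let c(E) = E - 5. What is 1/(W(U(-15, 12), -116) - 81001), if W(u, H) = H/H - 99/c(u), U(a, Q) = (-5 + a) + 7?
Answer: -2/161989 ≈ -1.2347e-5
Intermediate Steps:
c(E) = -5 + E
U(a, Q) = 2 + a
W(u, H) = 1 - 99/(-5 + u) (W(u, H) = H/H - 99/(-5 + u) = 1 - 99/(-5 + u))
1/(W(U(-15, 12), -116) - 81001) = 1/((-104 + (2 - 15))/(-5 + (2 - 15)) - 81001) = 1/((-104 - 13)/(-5 - 13) - 81001) = 1/(-117/(-18) - 81001) = 1/(-1/18*(-117) - 81001) = 1/(13/2 - 81001) = 1/(-161989/2) = -2/161989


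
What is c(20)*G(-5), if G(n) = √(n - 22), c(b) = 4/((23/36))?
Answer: 432*I*√3/23 ≈ 32.532*I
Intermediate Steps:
c(b) = 144/23 (c(b) = 4/((23*(1/36))) = 4/(23/36) = 4*(36/23) = 144/23)
G(n) = √(-22 + n)
c(20)*G(-5) = 144*√(-22 - 5)/23 = 144*√(-27)/23 = 144*(3*I*√3)/23 = 432*I*√3/23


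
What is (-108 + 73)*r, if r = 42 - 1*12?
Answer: -1050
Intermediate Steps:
r = 30 (r = 42 - 12 = 30)
(-108 + 73)*r = (-108 + 73)*30 = -35*30 = -1050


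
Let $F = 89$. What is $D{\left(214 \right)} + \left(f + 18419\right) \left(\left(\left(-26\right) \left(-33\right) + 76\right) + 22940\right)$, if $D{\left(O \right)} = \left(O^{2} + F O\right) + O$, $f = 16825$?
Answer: $841480312$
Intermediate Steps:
$D{\left(O \right)} = O^{2} + 90 O$ ($D{\left(O \right)} = \left(O^{2} + 89 O\right) + O = O^{2} + 90 O$)
$D{\left(214 \right)} + \left(f + 18419\right) \left(\left(\left(-26\right) \left(-33\right) + 76\right) + 22940\right) = 214 \left(90 + 214\right) + \left(16825 + 18419\right) \left(\left(\left(-26\right) \left(-33\right) + 76\right) + 22940\right) = 214 \cdot 304 + 35244 \left(\left(858 + 76\right) + 22940\right) = 65056 + 35244 \left(934 + 22940\right) = 65056 + 35244 \cdot 23874 = 65056 + 841415256 = 841480312$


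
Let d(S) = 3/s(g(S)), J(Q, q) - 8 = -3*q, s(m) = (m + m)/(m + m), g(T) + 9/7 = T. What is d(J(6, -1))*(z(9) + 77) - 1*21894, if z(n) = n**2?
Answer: -21420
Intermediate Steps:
g(T) = -9/7 + T
s(m) = 1 (s(m) = (2*m)/((2*m)) = (2*m)*(1/(2*m)) = 1)
J(Q, q) = 8 - 3*q
d(S) = 3 (d(S) = 3/1 = 3*1 = 3)
d(J(6, -1))*(z(9) + 77) - 1*21894 = 3*(9**2 + 77) - 1*21894 = 3*(81 + 77) - 21894 = 3*158 - 21894 = 474 - 21894 = -21420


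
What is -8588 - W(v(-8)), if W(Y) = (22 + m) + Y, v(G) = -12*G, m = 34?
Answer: -8740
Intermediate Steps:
W(Y) = 56 + Y (W(Y) = (22 + 34) + Y = 56 + Y)
-8588 - W(v(-8)) = -8588 - (56 - 12*(-8)) = -8588 - (56 + 96) = -8588 - 1*152 = -8588 - 152 = -8740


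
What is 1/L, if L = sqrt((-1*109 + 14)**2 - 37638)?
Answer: -I*sqrt(28613)/28613 ≈ -0.0059118*I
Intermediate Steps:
L = I*sqrt(28613) (L = sqrt((-109 + 14)**2 - 37638) = sqrt((-95)**2 - 37638) = sqrt(9025 - 37638) = sqrt(-28613) = I*sqrt(28613) ≈ 169.15*I)
1/L = 1/(I*sqrt(28613)) = -I*sqrt(28613)/28613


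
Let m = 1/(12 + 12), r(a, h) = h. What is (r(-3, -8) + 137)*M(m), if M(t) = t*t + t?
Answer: 1075/192 ≈ 5.5990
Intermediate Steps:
m = 1/24 ≈ 0.041667
M(t) = t + t² (M(t) = t² + t = t + t²)
(r(-3, -8) + 137)*M(m) = (-8 + 137)*((1 + 1/24)/24) = 129*((1/24)*(25/24)) = 129*(25/576) = 1075/192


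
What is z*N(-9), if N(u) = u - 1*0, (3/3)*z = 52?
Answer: -468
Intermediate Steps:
z = 52
N(u) = u (N(u) = u + 0 = u)
z*N(-9) = 52*(-9) = -468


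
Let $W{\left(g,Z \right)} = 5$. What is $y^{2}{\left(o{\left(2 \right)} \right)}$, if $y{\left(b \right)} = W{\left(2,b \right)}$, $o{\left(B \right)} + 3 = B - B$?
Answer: $25$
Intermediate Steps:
$o{\left(B \right)} = -3$ ($o{\left(B \right)} = -3 + \left(B - B\right) = -3 + 0 = -3$)
$y{\left(b \right)} = 5$
$y^{2}{\left(o{\left(2 \right)} \right)} = 5^{2} = 25$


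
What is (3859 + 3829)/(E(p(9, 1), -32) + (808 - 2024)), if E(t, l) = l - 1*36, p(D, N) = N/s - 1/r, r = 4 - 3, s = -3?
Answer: -1922/321 ≈ -5.9875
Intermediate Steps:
r = 1
p(D, N) = -1 - N/3 (p(D, N) = N/(-3) - 1/1 = N*(-1/3) - 1*1 = -N/3 - 1 = -1 - N/3)
E(t, l) = -36 + l (E(t, l) = l - 36 = -36 + l)
(3859 + 3829)/(E(p(9, 1), -32) + (808 - 2024)) = (3859 + 3829)/((-36 - 32) + (808 - 2024)) = 7688/(-68 - 1216) = 7688/(-1284) = 7688*(-1/1284) = -1922/321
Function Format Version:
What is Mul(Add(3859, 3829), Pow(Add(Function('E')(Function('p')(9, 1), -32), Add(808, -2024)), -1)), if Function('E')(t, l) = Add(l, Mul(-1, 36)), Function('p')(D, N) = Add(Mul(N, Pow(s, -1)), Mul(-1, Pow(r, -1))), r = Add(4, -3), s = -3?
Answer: Rational(-1922, 321) ≈ -5.9875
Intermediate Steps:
r = 1
Function('p')(D, N) = Add(-1, Mul(Rational(-1, 3), N)) (Function('p')(D, N) = Add(Mul(N, Pow(-3, -1)), Mul(-1, Pow(1, -1))) = Add(Mul(N, Rational(-1, 3)), Mul(-1, 1)) = Add(Mul(Rational(-1, 3), N), -1) = Add(-1, Mul(Rational(-1, 3), N)))
Function('E')(t, l) = Add(-36, l) (Function('E')(t, l) = Add(l, -36) = Add(-36, l))
Mul(Add(3859, 3829), Pow(Add(Function('E')(Function('p')(9, 1), -32), Add(808, -2024)), -1)) = Mul(Add(3859, 3829), Pow(Add(Add(-36, -32), Add(808, -2024)), -1)) = Mul(7688, Pow(Add(-68, -1216), -1)) = Mul(7688, Pow(-1284, -1)) = Mul(7688, Rational(-1, 1284)) = Rational(-1922, 321)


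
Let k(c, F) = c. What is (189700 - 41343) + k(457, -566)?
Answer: 148814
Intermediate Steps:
(189700 - 41343) + k(457, -566) = (189700 - 41343) + 457 = 148357 + 457 = 148814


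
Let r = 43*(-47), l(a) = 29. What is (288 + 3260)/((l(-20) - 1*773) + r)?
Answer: -3548/2765 ≈ -1.2832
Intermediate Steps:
r = -2021
(288 + 3260)/((l(-20) - 1*773) + r) = (288 + 3260)/((29 - 1*773) - 2021) = 3548/((29 - 773) - 2021) = 3548/(-744 - 2021) = 3548/(-2765) = 3548*(-1/2765) = -3548/2765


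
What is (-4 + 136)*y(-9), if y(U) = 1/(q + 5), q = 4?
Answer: 44/3 ≈ 14.667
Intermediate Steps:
y(U) = 1/9 (y(U) = 1/(4 + 5) = 1/9)
(-4 + 136)*y(-9) = (-4 + 136)*(1/9) = 132*(1/9) = 44/3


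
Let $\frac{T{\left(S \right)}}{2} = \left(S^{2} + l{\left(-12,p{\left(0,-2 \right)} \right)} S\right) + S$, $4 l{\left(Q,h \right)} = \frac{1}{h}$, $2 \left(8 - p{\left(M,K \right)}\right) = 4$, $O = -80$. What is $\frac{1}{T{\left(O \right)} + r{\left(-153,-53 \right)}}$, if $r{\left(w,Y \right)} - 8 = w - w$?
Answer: $\frac{3}{37924} \approx 7.9106 \cdot 10^{-5}$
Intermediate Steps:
$p{\left(M,K \right)} = 6$ ($p{\left(M,K \right)} = 8 - 2 = 6$)
$l{\left(Q,h \right)} = \frac{1}{4 h}$
$r{\left(w,Y \right)} = 8$ ($r{\left(w,Y \right)} = 8 + \left(w - w\right) = 8 + 0 = 8$)
$T{\left(S \right)} = 2 S^{2} + \frac{25 S}{12}$ ($T{\left(S \right)} = 2 \left(\left(S^{2} + \frac{1}{4 \cdot 6} S\right) + S\right) = 2 \left(\left(S^{2} + \frac{1}{4} \cdot \frac{1}{6} S\right) + S\right) = 2 \left(\left(S^{2} + \frac{S}{24}\right) + S\right) = 2 \left(S^{2} + \frac{25 S}{24}\right) = 2 S^{2} + \frac{25 S}{12}$)
$\frac{1}{T{\left(O \right)} + r{\left(-153,-53 \right)}} = \frac{1}{\frac{1}{12} \left(-80\right) \left(25 + 24 \left(-80\right)\right) + 8} = \frac{1}{\frac{1}{12} \left(-80\right) \left(25 - 1920\right) + 8} = \frac{1}{\frac{1}{12} \left(-80\right) \left(-1895\right) + 8} = \frac{1}{\frac{37900}{3} + 8} = \frac{1}{\frac{37924}{3}} = \frac{3}{37924}$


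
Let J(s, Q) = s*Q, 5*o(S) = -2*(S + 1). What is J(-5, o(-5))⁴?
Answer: 4096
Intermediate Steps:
o(S) = -⅖ - 2*S/5 (o(S) = (-2*(S + 1))/5 = (-2*(1 + S))/5 = (-2 - 2*S)/5 = -⅖ - 2*S/5)
J(s, Q) = Q*s
J(-5, o(-5))⁴ = ((-⅖ - ⅖*(-5))*(-5))⁴ = ((-⅖ + 2)*(-5))⁴ = ((8/5)*(-5))⁴ = (-8)⁴ = 4096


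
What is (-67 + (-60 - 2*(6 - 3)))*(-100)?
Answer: 13300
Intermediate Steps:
(-67 + (-60 - 2*(6 - 3)))*(-100) = (-67 + (-60 - 2*3))*(-100) = (-67 + (-60 - 6))*(-100) = (-67 - 66)*(-100) = -133*(-100) = 13300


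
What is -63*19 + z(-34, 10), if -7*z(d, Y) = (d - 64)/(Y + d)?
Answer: -14371/12 ≈ -1197.6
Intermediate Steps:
z(d, Y) = -(-64 + d)/(7*(Y + d)) (z(d, Y) = -(d - 64)/(7*(Y + d)) = -(-64 + d)/(7*(Y + d)))
-63*19 + z(-34, 10) = -63*19 + (64 - 1*(-34))/(7*(10 - 34)) = -1197 + (⅐)*(64 + 34)/(-24) = -1197 + (⅐)*(-1/24)*98 = -1197 - 7/12 = -14371/12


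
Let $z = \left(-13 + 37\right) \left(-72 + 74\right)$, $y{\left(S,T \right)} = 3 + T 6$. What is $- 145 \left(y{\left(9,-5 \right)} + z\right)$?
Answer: $-3045$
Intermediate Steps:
$y{\left(S,T \right)} = 3 + 6 T$
$z = 48$ ($z = 24 \cdot 2 = 48$)
$- 145 \left(y{\left(9,-5 \right)} + z\right) = - 145 \left(\left(3 + 6 \left(-5\right)\right) + 48\right) = - 145 \left(\left(3 - 30\right) + 48\right) = - 145 \left(-27 + 48\right) = \left(-145\right) 21 = -3045$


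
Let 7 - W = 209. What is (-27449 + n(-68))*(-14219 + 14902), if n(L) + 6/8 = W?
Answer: -75544581/4 ≈ -1.8886e+7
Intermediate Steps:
W = -202 (W = 7 - 1*209 = 7 - 209 = -202)
n(L) = -811/4 (n(L) = -¾ - 202 = -811/4)
(-27449 + n(-68))*(-14219 + 14902) = (-27449 - 811/4)*(-14219 + 14902) = -110607/4*683 = -75544581/4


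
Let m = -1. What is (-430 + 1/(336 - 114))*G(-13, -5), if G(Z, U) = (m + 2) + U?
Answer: 190918/111 ≈ 1720.0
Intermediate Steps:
G(Z, U) = 1 + U (G(Z, U) = (-1 + 2) + U = 1 + U)
(-430 + 1/(336 - 114))*G(-13, -5) = (-430 + 1/(336 - 114))*(1 - 5) = (-430 + 1/222)*(-4) = -95459/222*(-4) = 190918/111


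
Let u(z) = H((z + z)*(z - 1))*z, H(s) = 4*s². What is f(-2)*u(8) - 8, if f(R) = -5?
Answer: -2007048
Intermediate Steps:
u(z) = 16*z³*(-1 + z)² (u(z) = (4*((z + z)*(z - 1))²)*z = (4*((2*z)*(-1 + z))²)*z = (4*(2*z*(-1 + z))²)*z = (4*(4*z²*(-1 + z)²))*z = (16*z²*(-1 + z)²)*z = 16*z³*(-1 + z)²)
f(-2)*u(8) - 8 = -80*8³*(-1 + 8)² - 8 = -80*512*7² - 8 = -80*512*49 - 8 = -5*401408 - 8 = -2007040 - 8 = -2007048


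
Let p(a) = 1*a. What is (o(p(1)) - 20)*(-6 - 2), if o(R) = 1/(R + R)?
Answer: 156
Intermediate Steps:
p(a) = a
o(R) = 1/(2*R)
(o(p(1)) - 20)*(-6 - 2) = ((½)/1 - 20)*(-6 - 2) = ((½)*1 - 20)*(-8) = (½ - 20)*(-8) = -39/2*(-8) = 156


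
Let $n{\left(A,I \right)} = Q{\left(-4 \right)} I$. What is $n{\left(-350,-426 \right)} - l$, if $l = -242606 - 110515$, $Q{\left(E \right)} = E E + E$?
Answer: $348009$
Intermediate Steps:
$Q{\left(E \right)} = E + E^{2}$ ($Q{\left(E \right)} = E^{2} + E = E + E^{2}$)
$l = -353121$
$n{\left(A,I \right)} = 12 I$ ($n{\left(A,I \right)} = - 4 \left(1 - 4\right) I = \left(-4\right) \left(-3\right) I = 12 I$)
$n{\left(-350,-426 \right)} - l = 12 \left(-426\right) - -353121 = -5112 + 353121 = 348009$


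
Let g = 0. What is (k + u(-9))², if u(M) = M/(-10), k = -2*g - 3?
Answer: 441/100 ≈ 4.4100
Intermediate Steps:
k = -3 (k = -2*0 - 3 = 0 - 3 = -3)
u(M) = -M/10 (u(M) = M*(-⅒) = -M/10)
(k + u(-9))² = (-3 - ⅒*(-9))² = (-3 + 9/10)² = (-21/10)² = 441/100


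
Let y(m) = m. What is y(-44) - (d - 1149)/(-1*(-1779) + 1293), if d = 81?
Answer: -11175/256 ≈ -43.652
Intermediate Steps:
y(-44) - (d - 1149)/(-1*(-1779) + 1293) = -44 - (81 - 1149)/(-1*(-1779) + 1293) = -44 - (-1068)/(1779 + 1293) = -44 - (-1068)/3072 = -44 - 1*(-89/256) = -44 + 89/256 = -11175/256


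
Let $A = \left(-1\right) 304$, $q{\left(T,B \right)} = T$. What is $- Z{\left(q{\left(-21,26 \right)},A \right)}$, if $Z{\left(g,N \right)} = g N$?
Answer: $-6384$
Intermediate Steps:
$A = -304$
$Z{\left(g,N \right)} = N g$
$- Z{\left(q{\left(-21,26 \right)},A \right)} = - \left(-304\right) \left(-21\right) = \left(-1\right) 6384 = -6384$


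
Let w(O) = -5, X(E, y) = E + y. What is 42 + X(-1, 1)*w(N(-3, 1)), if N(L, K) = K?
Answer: 42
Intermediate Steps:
42 + X(-1, 1)*w(N(-3, 1)) = 42 + (-1 + 1)*(-5) = 42 + 0*(-5) = 42 + 0 = 42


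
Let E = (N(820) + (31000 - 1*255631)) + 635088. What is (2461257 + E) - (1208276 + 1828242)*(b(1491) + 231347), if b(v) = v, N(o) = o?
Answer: -707013905550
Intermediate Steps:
E = 411277 (E = (820 + (31000 - 1*255631)) + 635088 = (820 + (31000 - 255631)) + 635088 = (820 - 224631) + 635088 = -223811 + 635088 = 411277)
(2461257 + E) - (1208276 + 1828242)*(b(1491) + 231347) = (2461257 + 411277) - (1208276 + 1828242)*(1491 + 231347) = 2872534 - 3036518*232838 = 2872534 - 1*707016778084 = 2872534 - 707016778084 = -707013905550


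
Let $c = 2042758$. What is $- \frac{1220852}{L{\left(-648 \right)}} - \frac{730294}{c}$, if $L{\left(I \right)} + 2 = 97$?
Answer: $- \frac{1246987283873}{97031005} \approx -12851.0$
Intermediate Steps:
$L{\left(I \right)} = 95$ ($L{\left(I \right)} = -2 + 97 = 95$)
$- \frac{1220852}{L{\left(-648 \right)}} - \frac{730294}{c} = - \frac{1220852}{95} - \frac{730294}{2042758} = \left(-1220852\right) \frac{1}{95} - \frac{365147}{1021379} = - \frac{1220852}{95} - \frac{365147}{1021379} = - \frac{1246987283873}{97031005}$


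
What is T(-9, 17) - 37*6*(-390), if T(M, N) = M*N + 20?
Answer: 86447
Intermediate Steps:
T(M, N) = 20 + M*N
T(-9, 17) - 37*6*(-390) = (20 - 9*17) - 37*6*(-390) = (20 - 153) - 222*(-390) = -133 + 86580 = 86447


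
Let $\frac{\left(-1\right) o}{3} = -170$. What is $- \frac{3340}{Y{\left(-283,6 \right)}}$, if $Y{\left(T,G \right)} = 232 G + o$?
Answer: $- \frac{1670}{951} \approx -1.756$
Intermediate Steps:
$o = 510$ ($o = \left(-3\right) \left(-170\right) = 510$)
$Y{\left(T,G \right)} = 510 + 232 G$ ($Y{\left(T,G \right)} = 232 G + 510 = 510 + 232 G$)
$- \frac{3340}{Y{\left(-283,6 \right)}} = - \frac{3340}{510 + 232 \cdot 6} = - \frac{3340}{510 + 1392} = - \frac{3340}{1902} = \left(-3340\right) \frac{1}{1902} = - \frac{1670}{951}$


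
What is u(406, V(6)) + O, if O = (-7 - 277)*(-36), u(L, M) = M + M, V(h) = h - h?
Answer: 10224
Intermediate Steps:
V(h) = 0
u(L, M) = 2*M
O = 10224 (O = -284*(-36) = 10224)
u(406, V(6)) + O = 2*0 + 10224 = 0 + 10224 = 10224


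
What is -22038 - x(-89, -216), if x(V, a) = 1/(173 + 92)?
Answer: -5840071/265 ≈ -22038.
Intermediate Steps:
x(V, a) = 1/265
-22038 - x(-89, -216) = -22038 - 1*1/265 = -22038 - 1/265 = -5840071/265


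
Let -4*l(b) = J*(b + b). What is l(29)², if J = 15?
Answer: 189225/4 ≈ 47306.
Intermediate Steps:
l(b) = -15*b/2 (l(b) = -15*(b + b)/4 = -15*2*b/4 = -15*b/2)
l(29)² = (-15/2*29)² = (-435/2)² = 189225/4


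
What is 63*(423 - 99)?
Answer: 20412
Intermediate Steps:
63*(423 - 99) = 63*324 = 20412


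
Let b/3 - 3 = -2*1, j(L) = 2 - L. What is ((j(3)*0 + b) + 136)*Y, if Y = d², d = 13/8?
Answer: 23491/64 ≈ 367.05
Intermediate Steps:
d = 13/8 (d = 13*(⅛) = 13/8 ≈ 1.6250)
b = 3 (b = 9 + 3*(-2*1) = 9 + 3*(-2) = 9 - 6 = 3)
Y = 169/64 (Y = (13/8)² = 169/64 ≈ 2.6406)
((j(3)*0 + b) + 136)*Y = (((2 - 1*3)*0 + 3) + 136)*(169/64) = (((2 - 3)*0 + 3) + 136)*(169/64) = ((-1*0 + 3) + 136)*(169/64) = ((0 + 3) + 136)*(169/64) = (3 + 136)*(169/64) = 139*(169/64) = 23491/64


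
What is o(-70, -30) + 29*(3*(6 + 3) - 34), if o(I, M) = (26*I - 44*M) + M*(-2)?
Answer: -643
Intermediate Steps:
o(I, M) = -46*M + 26*I (o(I, M) = (-44*M + 26*I) - 2*M = -46*M + 26*I)
o(-70, -30) + 29*(3*(6 + 3) - 34) = (-46*(-30) + 26*(-70)) + 29*(3*(6 + 3) - 34) = (1380 - 1820) + 29*(3*9 - 34) = -440 + 29*(27 - 34) = -440 + 29*(-7) = -440 - 203 = -643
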